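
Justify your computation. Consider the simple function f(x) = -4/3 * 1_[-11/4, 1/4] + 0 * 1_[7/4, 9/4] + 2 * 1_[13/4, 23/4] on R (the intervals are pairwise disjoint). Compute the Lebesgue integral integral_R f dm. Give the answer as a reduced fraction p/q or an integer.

For a simple function f = sum_i c_i * 1_{A_i} with disjoint A_i,
  integral f dm = sum_i c_i * m(A_i).
Lengths of the A_i:
  m(A_1) = 1/4 - (-11/4) = 3.
  m(A_2) = 9/4 - 7/4 = 1/2.
  m(A_3) = 23/4 - 13/4 = 5/2.
Contributions c_i * m(A_i):
  (-4/3) * (3) = -4.
  (0) * (1/2) = 0.
  (2) * (5/2) = 5.
Total: -4 + 0 + 5 = 1.

1


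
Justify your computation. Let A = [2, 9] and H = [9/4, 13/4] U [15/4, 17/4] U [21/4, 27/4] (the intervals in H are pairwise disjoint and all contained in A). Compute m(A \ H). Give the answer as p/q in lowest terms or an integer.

The ambient interval has length m(A) = 9 - 2 = 7.
Since the holes are disjoint and sit inside A, by finite additivity
  m(H) = sum_i (b_i - a_i), and m(A \ H) = m(A) - m(H).
Computing the hole measures:
  m(H_1) = 13/4 - 9/4 = 1.
  m(H_2) = 17/4 - 15/4 = 1/2.
  m(H_3) = 27/4 - 21/4 = 3/2.
Summed: m(H) = 1 + 1/2 + 3/2 = 3.
So m(A \ H) = 7 - 3 = 4.

4


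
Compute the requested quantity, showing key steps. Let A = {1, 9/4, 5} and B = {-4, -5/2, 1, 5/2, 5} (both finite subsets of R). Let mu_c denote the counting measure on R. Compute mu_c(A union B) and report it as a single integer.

Counting measure on a finite set equals cardinality. By inclusion-exclusion, |A union B| = |A| + |B| - |A cap B|.
|A| = 3, |B| = 5, |A cap B| = 2.
So mu_c(A union B) = 3 + 5 - 2 = 6.

6


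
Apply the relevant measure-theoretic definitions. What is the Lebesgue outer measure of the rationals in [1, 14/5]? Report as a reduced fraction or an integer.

E = Q cap [1, 14/5] is a subset of Q, which is countable. Enumerate Q = {q_1, q_2, ...}; for any eps > 0, cover q_k by the open interval (q_k - eps/2^(k+1), q_k + eps/2^(k+1)), of length eps/2^k. The total cover length is sum_{k>=1} eps/2^k = eps. Hence m*(E) <= m*(Q) <= eps for every eps > 0, and since outer measure is non-negative, m*(E) = 0.

0


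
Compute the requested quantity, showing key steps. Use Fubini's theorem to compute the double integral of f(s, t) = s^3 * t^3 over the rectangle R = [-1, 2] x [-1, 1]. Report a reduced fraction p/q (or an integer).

f(s, t) is a tensor product of a function of s and a function of t, and both factors are bounded continuous (hence Lebesgue integrable) on the rectangle, so Fubini's theorem applies:
  integral_R f d(m x m) = (integral_a1^b1 s^3 ds) * (integral_a2^b2 t^3 dt).
Inner integral in s: integral_{-1}^{2} s^3 ds = (2^4 - (-1)^4)/4
  = 15/4.
Inner integral in t: integral_{-1}^{1} t^3 dt = (1^4 - (-1)^4)/4
  = 0.
Product: (15/4) * (0) = 0.

0


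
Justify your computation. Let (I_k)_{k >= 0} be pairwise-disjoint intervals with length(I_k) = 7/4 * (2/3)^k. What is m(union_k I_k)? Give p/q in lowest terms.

By countable additivity of the Lebesgue measure on pairwise disjoint measurable sets,
  m(union_{k >= 0} I_k) = sum_{k >= 0} m(I_k) = sum_{k >= 0} a * r^k,
  with a = 7/4 and r = 2/3.
Since 0 < r = 2/3 < 1, the geometric series converges:
  sum_{k >= 0} a * r^k = a / (1 - r).
  = 7/4 / (1 - 2/3)
  = 7/4 / (1/3)
  = 21/4.

21/4


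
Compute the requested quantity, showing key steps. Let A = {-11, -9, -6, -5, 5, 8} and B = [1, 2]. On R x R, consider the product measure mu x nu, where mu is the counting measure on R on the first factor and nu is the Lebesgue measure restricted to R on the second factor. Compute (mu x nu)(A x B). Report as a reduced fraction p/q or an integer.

For a measurable rectangle A x B, the product measure satisfies
  (mu x nu)(A x B) = mu(A) * nu(B).
  mu(A) = 6.
  nu(B) = 1.
  (mu x nu)(A x B) = 6 * 1 = 6.

6


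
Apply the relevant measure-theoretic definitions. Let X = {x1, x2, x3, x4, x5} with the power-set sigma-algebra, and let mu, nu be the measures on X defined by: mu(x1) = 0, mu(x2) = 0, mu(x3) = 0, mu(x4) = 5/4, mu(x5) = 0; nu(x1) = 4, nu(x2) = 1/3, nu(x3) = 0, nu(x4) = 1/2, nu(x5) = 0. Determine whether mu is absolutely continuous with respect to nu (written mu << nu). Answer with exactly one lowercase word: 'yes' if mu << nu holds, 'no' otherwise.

mu << nu means: every nu-null measurable set is also mu-null; equivalently, for every atom x, if nu({x}) = 0 then mu({x}) = 0.
Checking each atom:
  x1: nu = 4 > 0 -> no constraint.
  x2: nu = 1/3 > 0 -> no constraint.
  x3: nu = 0, mu = 0 -> consistent with mu << nu.
  x4: nu = 1/2 > 0 -> no constraint.
  x5: nu = 0, mu = 0 -> consistent with mu << nu.
No atom violates the condition. Therefore mu << nu.

yes


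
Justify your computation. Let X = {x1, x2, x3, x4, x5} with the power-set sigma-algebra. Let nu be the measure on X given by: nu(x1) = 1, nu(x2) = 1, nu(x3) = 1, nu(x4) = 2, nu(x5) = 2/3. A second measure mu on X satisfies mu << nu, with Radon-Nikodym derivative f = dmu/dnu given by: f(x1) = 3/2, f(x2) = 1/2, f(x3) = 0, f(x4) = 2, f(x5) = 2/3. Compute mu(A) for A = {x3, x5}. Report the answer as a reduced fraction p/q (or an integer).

By the defining property of the Radon-Nikodym derivative, for every measurable set A,
  mu(A) = integral_A f dnu.
Since nu is a discrete measure concentrated on the atoms of X, the integral over A reduces to the sum
  mu(A) = sum_{x in A} f(x) * nu({x}).
Computing each term:
  x3: f(x3) * nu(x3) = 0 * 1 = 0.
  x5: f(x5) * nu(x5) = 2/3 * 2/3 = 4/9.
Summing: mu(A) = 0 + 4/9 = 4/9.

4/9


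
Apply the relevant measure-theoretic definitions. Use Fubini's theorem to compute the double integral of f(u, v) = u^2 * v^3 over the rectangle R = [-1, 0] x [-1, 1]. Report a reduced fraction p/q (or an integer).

f(u, v) is a tensor product of a function of u and a function of v, and both factors are bounded continuous (hence Lebesgue integrable) on the rectangle, so Fubini's theorem applies:
  integral_R f d(m x m) = (integral_a1^b1 u^2 du) * (integral_a2^b2 v^3 dv).
Inner integral in u: integral_{-1}^{0} u^2 du = (0^3 - (-1)^3)/3
  = 1/3.
Inner integral in v: integral_{-1}^{1} v^3 dv = (1^4 - (-1)^4)/4
  = 0.
Product: (1/3) * (0) = 0.

0


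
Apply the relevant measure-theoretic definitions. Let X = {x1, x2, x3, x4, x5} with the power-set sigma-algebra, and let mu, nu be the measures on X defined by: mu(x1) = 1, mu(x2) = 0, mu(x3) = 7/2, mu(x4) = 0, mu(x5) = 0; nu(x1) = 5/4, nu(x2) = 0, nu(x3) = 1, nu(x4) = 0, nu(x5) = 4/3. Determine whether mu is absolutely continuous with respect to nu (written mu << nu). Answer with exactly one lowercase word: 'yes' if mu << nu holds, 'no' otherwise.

mu << nu means: every nu-null measurable set is also mu-null; equivalently, for every atom x, if nu({x}) = 0 then mu({x}) = 0.
Checking each atom:
  x1: nu = 5/4 > 0 -> no constraint.
  x2: nu = 0, mu = 0 -> consistent with mu << nu.
  x3: nu = 1 > 0 -> no constraint.
  x4: nu = 0, mu = 0 -> consistent with mu << nu.
  x5: nu = 4/3 > 0 -> no constraint.
No atom violates the condition. Therefore mu << nu.

yes


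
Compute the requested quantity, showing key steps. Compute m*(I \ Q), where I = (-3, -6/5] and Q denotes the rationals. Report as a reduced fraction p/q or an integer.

The interval I = (-3, -6/5] has m(I) = -6/5 - (-3) = 9/5 (endpoints are measure-zero, so open/closed/half-open agree). Write I = (I cap Q) u (I \ Q). The rationals in I are countable, so m*(I cap Q) = 0 (cover each rational by intervals whose total length is arbitrarily small). By countable subadditivity m*(I) <= m*(I cap Q) + m*(I \ Q), hence m*(I \ Q) >= m(I) = 9/5. The reverse inequality m*(I \ Q) <= m*(I) = 9/5 is trivial since (I \ Q) is a subset of I. Therefore m*(I \ Q) = 9/5.

9/5


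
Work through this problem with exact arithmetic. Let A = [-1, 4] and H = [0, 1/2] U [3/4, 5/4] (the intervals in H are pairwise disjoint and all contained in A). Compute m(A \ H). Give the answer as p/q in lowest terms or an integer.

The ambient interval has length m(A) = 4 - (-1) = 5.
Since the holes are disjoint and sit inside A, by finite additivity
  m(H) = sum_i (b_i - a_i), and m(A \ H) = m(A) - m(H).
Computing the hole measures:
  m(H_1) = 1/2 - 0 = 1/2.
  m(H_2) = 5/4 - 3/4 = 1/2.
Summed: m(H) = 1/2 + 1/2 = 1.
So m(A \ H) = 5 - 1 = 4.

4


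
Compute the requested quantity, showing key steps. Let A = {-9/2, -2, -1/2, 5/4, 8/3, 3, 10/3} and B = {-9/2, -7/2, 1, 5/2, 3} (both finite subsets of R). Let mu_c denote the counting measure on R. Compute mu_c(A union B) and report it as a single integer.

Counting measure on a finite set equals cardinality. By inclusion-exclusion, |A union B| = |A| + |B| - |A cap B|.
|A| = 7, |B| = 5, |A cap B| = 2.
So mu_c(A union B) = 7 + 5 - 2 = 10.

10


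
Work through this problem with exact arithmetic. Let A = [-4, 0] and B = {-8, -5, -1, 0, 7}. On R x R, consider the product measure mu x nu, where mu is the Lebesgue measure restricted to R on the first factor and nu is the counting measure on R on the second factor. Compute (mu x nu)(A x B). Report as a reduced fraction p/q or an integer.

For a measurable rectangle A x B, the product measure satisfies
  (mu x nu)(A x B) = mu(A) * nu(B).
  mu(A) = 4.
  nu(B) = 5.
  (mu x nu)(A x B) = 4 * 5 = 20.

20


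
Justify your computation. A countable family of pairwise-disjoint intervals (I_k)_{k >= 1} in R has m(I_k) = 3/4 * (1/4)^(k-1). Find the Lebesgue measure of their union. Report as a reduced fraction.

By countable additivity of the Lebesgue measure on pairwise disjoint measurable sets,
  m(union_{k >= 1} I_k) = sum_{k >= 1} m(I_k) = sum_{k >= 1} a * r^(k-1),
  with a = 3/4 and r = 1/4.
Since 0 < r = 1/4 < 1, the geometric series converges:
  sum_{k >= 1} a * r^(k-1) = a / (1 - r).
  = 3/4 / (1 - 1/4)
  = 3/4 / (3/4)
  = 1.

1


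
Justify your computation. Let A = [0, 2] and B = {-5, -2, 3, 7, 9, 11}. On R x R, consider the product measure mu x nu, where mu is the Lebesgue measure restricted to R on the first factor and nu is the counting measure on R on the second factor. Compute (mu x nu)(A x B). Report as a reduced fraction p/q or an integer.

For a measurable rectangle A x B, the product measure satisfies
  (mu x nu)(A x B) = mu(A) * nu(B).
  mu(A) = 2.
  nu(B) = 6.
  (mu x nu)(A x B) = 2 * 6 = 12.

12


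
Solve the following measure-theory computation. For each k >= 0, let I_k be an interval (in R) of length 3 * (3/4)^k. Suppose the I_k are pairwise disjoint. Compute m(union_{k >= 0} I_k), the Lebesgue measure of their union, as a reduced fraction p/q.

By countable additivity of the Lebesgue measure on pairwise disjoint measurable sets,
  m(union_{k >= 0} I_k) = sum_{k >= 0} m(I_k) = sum_{k >= 0} a * r^k,
  with a = 3 and r = 3/4.
Since 0 < r = 3/4 < 1, the geometric series converges:
  sum_{k >= 0} a * r^k = a / (1 - r).
  = 3 / (1 - 3/4)
  = 3 / (1/4)
  = 12.

12


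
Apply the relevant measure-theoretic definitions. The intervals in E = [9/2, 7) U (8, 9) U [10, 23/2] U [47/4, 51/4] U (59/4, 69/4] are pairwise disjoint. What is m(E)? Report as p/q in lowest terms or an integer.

For pairwise disjoint intervals, m(union_i I_i) = sum_i m(I_i),
and m is invariant under swapping open/closed endpoints (single points have measure 0).
So m(E) = sum_i (b_i - a_i).
  I_1 has length 7 - 9/2 = 5/2.
  I_2 has length 9 - 8 = 1.
  I_3 has length 23/2 - 10 = 3/2.
  I_4 has length 51/4 - 47/4 = 1.
  I_5 has length 69/4 - 59/4 = 5/2.
Summing:
  m(E) = 5/2 + 1 + 3/2 + 1 + 5/2 = 17/2.

17/2


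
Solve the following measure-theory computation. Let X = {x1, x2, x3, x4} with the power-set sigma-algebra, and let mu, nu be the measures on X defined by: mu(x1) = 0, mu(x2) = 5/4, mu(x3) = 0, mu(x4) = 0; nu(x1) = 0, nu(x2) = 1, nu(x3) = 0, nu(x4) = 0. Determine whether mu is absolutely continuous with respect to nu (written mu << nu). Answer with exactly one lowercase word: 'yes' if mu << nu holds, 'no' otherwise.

mu << nu means: every nu-null measurable set is also mu-null; equivalently, for every atom x, if nu({x}) = 0 then mu({x}) = 0.
Checking each atom:
  x1: nu = 0, mu = 0 -> consistent with mu << nu.
  x2: nu = 1 > 0 -> no constraint.
  x3: nu = 0, mu = 0 -> consistent with mu << nu.
  x4: nu = 0, mu = 0 -> consistent with mu << nu.
No atom violates the condition. Therefore mu << nu.

yes


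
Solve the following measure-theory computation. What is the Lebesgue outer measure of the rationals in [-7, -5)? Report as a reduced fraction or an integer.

The set Q cap [-7, -5) is countable (a subset of the countable set Q). Lebesgue outer measure of any countable set is 0: each singleton {q} has m*({q}) = 0, and by countable subadditivity m*(union_k {q_k}) <= sum_k m*({q_k}) = sum_k 0 = 0. The reverse inequality m*(E) >= 0 is automatic. So m*(Q cap [-7, -5)) = 0.

0


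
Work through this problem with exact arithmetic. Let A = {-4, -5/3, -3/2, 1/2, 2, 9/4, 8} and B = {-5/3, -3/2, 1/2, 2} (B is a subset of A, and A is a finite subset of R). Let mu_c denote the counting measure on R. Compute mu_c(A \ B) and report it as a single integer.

Counting measure assigns mu_c(E) = |E| (number of elements) when E is finite. For B subset A, A \ B is the set of elements of A not in B, so |A \ B| = |A| - |B|.
|A| = 7, |B| = 4, so mu_c(A \ B) = 7 - 4 = 3.

3


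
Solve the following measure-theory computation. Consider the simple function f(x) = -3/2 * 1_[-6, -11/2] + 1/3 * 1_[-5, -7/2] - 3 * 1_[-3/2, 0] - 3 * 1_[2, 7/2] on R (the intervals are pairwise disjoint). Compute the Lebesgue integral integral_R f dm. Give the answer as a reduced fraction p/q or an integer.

For a simple function f = sum_i c_i * 1_{A_i} with disjoint A_i,
  integral f dm = sum_i c_i * m(A_i).
Lengths of the A_i:
  m(A_1) = -11/2 - (-6) = 1/2.
  m(A_2) = -7/2 - (-5) = 3/2.
  m(A_3) = 0 - (-3/2) = 3/2.
  m(A_4) = 7/2 - 2 = 3/2.
Contributions c_i * m(A_i):
  (-3/2) * (1/2) = -3/4.
  (1/3) * (3/2) = 1/2.
  (-3) * (3/2) = -9/2.
  (-3) * (3/2) = -9/2.
Total: -3/4 + 1/2 - 9/2 - 9/2 = -37/4.

-37/4


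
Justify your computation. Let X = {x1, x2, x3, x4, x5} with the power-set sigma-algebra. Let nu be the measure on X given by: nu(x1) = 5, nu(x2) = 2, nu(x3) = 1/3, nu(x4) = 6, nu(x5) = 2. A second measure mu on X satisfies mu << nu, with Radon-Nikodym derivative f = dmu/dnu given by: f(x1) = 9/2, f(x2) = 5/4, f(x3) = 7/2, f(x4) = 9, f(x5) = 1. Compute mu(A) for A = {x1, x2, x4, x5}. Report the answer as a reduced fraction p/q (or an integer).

By the defining property of the Radon-Nikodym derivative, for every measurable set A,
  mu(A) = integral_A f dnu.
Since nu is a discrete measure concentrated on the atoms of X, the integral over A reduces to the sum
  mu(A) = sum_{x in A} f(x) * nu({x}).
Computing each term:
  x1: f(x1) * nu(x1) = 9/2 * 5 = 45/2.
  x2: f(x2) * nu(x2) = 5/4 * 2 = 5/2.
  x4: f(x4) * nu(x4) = 9 * 6 = 54.
  x5: f(x5) * nu(x5) = 1 * 2 = 2.
Summing: mu(A) = 45/2 + 5/2 + 54 + 2 = 81.

81


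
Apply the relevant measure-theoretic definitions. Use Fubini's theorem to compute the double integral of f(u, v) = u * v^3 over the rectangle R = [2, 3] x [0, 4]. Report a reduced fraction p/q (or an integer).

f(u, v) is a tensor product of a function of u and a function of v, and both factors are bounded continuous (hence Lebesgue integrable) on the rectangle, so Fubini's theorem applies:
  integral_R f d(m x m) = (integral_a1^b1 u du) * (integral_a2^b2 v^3 dv).
Inner integral in u: integral_{2}^{3} u du = (3^2 - 2^2)/2
  = 5/2.
Inner integral in v: integral_{0}^{4} v^3 dv = (4^4 - 0^4)/4
  = 64.
Product: (5/2) * (64) = 160.

160


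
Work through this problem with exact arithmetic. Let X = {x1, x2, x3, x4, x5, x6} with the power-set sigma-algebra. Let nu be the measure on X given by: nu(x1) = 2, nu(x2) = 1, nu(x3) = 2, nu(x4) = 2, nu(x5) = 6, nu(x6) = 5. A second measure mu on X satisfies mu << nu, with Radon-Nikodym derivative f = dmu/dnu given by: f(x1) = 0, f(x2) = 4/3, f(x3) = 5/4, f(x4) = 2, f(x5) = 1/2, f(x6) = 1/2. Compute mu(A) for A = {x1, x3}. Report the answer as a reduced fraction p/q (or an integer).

By the defining property of the Radon-Nikodym derivative, for every measurable set A,
  mu(A) = integral_A f dnu.
Since nu is a discrete measure concentrated on the atoms of X, the integral over A reduces to the sum
  mu(A) = sum_{x in A} f(x) * nu({x}).
Computing each term:
  x1: f(x1) * nu(x1) = 0 * 2 = 0.
  x3: f(x3) * nu(x3) = 5/4 * 2 = 5/2.
Summing: mu(A) = 0 + 5/2 = 5/2.

5/2


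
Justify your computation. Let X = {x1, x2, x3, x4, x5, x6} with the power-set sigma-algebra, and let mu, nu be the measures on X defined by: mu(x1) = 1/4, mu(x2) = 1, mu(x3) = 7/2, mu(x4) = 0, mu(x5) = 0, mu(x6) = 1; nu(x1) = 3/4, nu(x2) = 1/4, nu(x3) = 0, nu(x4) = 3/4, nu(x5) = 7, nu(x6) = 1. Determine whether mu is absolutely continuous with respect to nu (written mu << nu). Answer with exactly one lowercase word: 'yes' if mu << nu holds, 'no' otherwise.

mu << nu means: every nu-null measurable set is also mu-null; equivalently, for every atom x, if nu({x}) = 0 then mu({x}) = 0.
Checking each atom:
  x1: nu = 3/4 > 0 -> no constraint.
  x2: nu = 1/4 > 0 -> no constraint.
  x3: nu = 0, mu = 7/2 > 0 -> violates mu << nu.
  x4: nu = 3/4 > 0 -> no constraint.
  x5: nu = 7 > 0 -> no constraint.
  x6: nu = 1 > 0 -> no constraint.
The atom(s) x3 violate the condition (nu = 0 but mu > 0). Therefore mu is NOT absolutely continuous w.r.t. nu.

no


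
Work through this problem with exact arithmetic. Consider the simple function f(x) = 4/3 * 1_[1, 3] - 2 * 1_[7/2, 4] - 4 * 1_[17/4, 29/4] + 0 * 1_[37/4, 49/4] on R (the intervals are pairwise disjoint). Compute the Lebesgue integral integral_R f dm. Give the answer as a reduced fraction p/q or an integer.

For a simple function f = sum_i c_i * 1_{A_i} with disjoint A_i,
  integral f dm = sum_i c_i * m(A_i).
Lengths of the A_i:
  m(A_1) = 3 - 1 = 2.
  m(A_2) = 4 - 7/2 = 1/2.
  m(A_3) = 29/4 - 17/4 = 3.
  m(A_4) = 49/4 - 37/4 = 3.
Contributions c_i * m(A_i):
  (4/3) * (2) = 8/3.
  (-2) * (1/2) = -1.
  (-4) * (3) = -12.
  (0) * (3) = 0.
Total: 8/3 - 1 - 12 + 0 = -31/3.

-31/3


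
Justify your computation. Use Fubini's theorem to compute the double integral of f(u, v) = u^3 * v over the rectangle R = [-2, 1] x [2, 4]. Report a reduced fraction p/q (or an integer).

f(u, v) is a tensor product of a function of u and a function of v, and both factors are bounded continuous (hence Lebesgue integrable) on the rectangle, so Fubini's theorem applies:
  integral_R f d(m x m) = (integral_a1^b1 u^3 du) * (integral_a2^b2 v dv).
Inner integral in u: integral_{-2}^{1} u^3 du = (1^4 - (-2)^4)/4
  = -15/4.
Inner integral in v: integral_{2}^{4} v dv = (4^2 - 2^2)/2
  = 6.
Product: (-15/4) * (6) = -45/2.

-45/2


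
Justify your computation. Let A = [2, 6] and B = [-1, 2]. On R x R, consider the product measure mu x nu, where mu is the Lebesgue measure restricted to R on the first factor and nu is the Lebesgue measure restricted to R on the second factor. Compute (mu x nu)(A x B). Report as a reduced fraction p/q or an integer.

For a measurable rectangle A x B, the product measure satisfies
  (mu x nu)(A x B) = mu(A) * nu(B).
  mu(A) = 4.
  nu(B) = 3.
  (mu x nu)(A x B) = 4 * 3 = 12.

12


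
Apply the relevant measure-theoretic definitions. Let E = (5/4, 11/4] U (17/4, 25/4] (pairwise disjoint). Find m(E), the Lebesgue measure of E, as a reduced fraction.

For pairwise disjoint intervals, m(union_i I_i) = sum_i m(I_i),
and m is invariant under swapping open/closed endpoints (single points have measure 0).
So m(E) = sum_i (b_i - a_i).
  I_1 has length 11/4 - 5/4 = 3/2.
  I_2 has length 25/4 - 17/4 = 2.
Summing:
  m(E) = 3/2 + 2 = 7/2.

7/2


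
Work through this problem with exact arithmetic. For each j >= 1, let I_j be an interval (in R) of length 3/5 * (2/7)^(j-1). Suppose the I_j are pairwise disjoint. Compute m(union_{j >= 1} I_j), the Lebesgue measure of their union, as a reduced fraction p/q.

By countable additivity of the Lebesgue measure on pairwise disjoint measurable sets,
  m(union_{j >= 1} I_j) = sum_{j >= 1} m(I_j) = sum_{j >= 1} a * r^(j-1),
  with a = 3/5 and r = 2/7.
Since 0 < r = 2/7 < 1, the geometric series converges:
  sum_{j >= 1} a * r^(j-1) = a / (1 - r).
  = 3/5 / (1 - 2/7)
  = 3/5 / (5/7)
  = 21/25.

21/25


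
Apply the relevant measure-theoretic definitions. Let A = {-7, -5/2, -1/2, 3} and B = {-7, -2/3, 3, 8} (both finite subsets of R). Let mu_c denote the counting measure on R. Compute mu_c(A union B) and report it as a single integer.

Counting measure on a finite set equals cardinality. By inclusion-exclusion, |A union B| = |A| + |B| - |A cap B|.
|A| = 4, |B| = 4, |A cap B| = 2.
So mu_c(A union B) = 4 + 4 - 2 = 6.

6


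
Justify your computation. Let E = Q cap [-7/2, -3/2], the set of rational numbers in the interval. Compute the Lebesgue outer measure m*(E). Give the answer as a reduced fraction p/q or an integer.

E = Q cap [-7/2, -3/2] is a subset of Q, which is countable. Enumerate Q = {q_1, q_2, ...}; for any eps > 0, cover q_k by the open interval (q_k - eps/2^(k+1), q_k + eps/2^(k+1)), of length eps/2^k. The total cover length is sum_{k>=1} eps/2^k = eps. Hence m*(E) <= m*(Q) <= eps for every eps > 0, and since outer measure is non-negative, m*(E) = 0.

0


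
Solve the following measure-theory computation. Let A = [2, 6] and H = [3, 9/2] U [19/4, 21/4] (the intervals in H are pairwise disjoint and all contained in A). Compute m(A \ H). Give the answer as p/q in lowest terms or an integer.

The ambient interval has length m(A) = 6 - 2 = 4.
Since the holes are disjoint and sit inside A, by finite additivity
  m(H) = sum_i (b_i - a_i), and m(A \ H) = m(A) - m(H).
Computing the hole measures:
  m(H_1) = 9/2 - 3 = 3/2.
  m(H_2) = 21/4 - 19/4 = 1/2.
Summed: m(H) = 3/2 + 1/2 = 2.
So m(A \ H) = 4 - 2 = 2.

2


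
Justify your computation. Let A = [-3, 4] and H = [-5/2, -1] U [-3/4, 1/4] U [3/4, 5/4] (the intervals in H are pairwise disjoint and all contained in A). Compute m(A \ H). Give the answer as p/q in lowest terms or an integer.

The ambient interval has length m(A) = 4 - (-3) = 7.
Since the holes are disjoint and sit inside A, by finite additivity
  m(H) = sum_i (b_i - a_i), and m(A \ H) = m(A) - m(H).
Computing the hole measures:
  m(H_1) = -1 - (-5/2) = 3/2.
  m(H_2) = 1/4 - (-3/4) = 1.
  m(H_3) = 5/4 - 3/4 = 1/2.
Summed: m(H) = 3/2 + 1 + 1/2 = 3.
So m(A \ H) = 7 - 3 = 4.

4


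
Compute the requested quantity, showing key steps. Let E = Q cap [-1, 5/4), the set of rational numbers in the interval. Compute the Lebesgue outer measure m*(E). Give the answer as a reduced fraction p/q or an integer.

The set Q cap [-1, 5/4) is countable (a subset of the countable set Q). Lebesgue outer measure of any countable set is 0: each singleton {q} has m*({q}) = 0, and by countable subadditivity m*(union_k {q_k}) <= sum_k m*({q_k}) = sum_k 0 = 0. The reverse inequality m*(E) >= 0 is automatic. So m*(Q cap [-1, 5/4)) = 0.

0


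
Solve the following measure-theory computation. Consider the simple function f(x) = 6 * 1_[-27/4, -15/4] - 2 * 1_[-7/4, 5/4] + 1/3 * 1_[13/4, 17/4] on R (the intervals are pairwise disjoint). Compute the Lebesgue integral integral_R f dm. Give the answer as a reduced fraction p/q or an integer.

For a simple function f = sum_i c_i * 1_{A_i} with disjoint A_i,
  integral f dm = sum_i c_i * m(A_i).
Lengths of the A_i:
  m(A_1) = -15/4 - (-27/4) = 3.
  m(A_2) = 5/4 - (-7/4) = 3.
  m(A_3) = 17/4 - 13/4 = 1.
Contributions c_i * m(A_i):
  (6) * (3) = 18.
  (-2) * (3) = -6.
  (1/3) * (1) = 1/3.
Total: 18 - 6 + 1/3 = 37/3.

37/3


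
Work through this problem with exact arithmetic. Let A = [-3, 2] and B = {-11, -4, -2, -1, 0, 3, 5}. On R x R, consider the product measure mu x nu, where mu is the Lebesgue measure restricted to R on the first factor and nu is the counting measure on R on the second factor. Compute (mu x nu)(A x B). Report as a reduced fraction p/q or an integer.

For a measurable rectangle A x B, the product measure satisfies
  (mu x nu)(A x B) = mu(A) * nu(B).
  mu(A) = 5.
  nu(B) = 7.
  (mu x nu)(A x B) = 5 * 7 = 35.

35


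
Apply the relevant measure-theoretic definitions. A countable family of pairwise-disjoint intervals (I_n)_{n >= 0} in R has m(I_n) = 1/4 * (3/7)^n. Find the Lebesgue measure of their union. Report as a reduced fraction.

By countable additivity of the Lebesgue measure on pairwise disjoint measurable sets,
  m(union_{n >= 0} I_n) = sum_{n >= 0} m(I_n) = sum_{n >= 0} a * r^n,
  with a = 1/4 and r = 3/7.
Since 0 < r = 3/7 < 1, the geometric series converges:
  sum_{n >= 0} a * r^n = a / (1 - r).
  = 1/4 / (1 - 3/7)
  = 1/4 / (4/7)
  = 7/16.

7/16


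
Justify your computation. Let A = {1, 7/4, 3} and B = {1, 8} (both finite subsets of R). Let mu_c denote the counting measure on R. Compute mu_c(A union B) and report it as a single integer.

Counting measure on a finite set equals cardinality. By inclusion-exclusion, |A union B| = |A| + |B| - |A cap B|.
|A| = 3, |B| = 2, |A cap B| = 1.
So mu_c(A union B) = 3 + 2 - 1 = 4.

4


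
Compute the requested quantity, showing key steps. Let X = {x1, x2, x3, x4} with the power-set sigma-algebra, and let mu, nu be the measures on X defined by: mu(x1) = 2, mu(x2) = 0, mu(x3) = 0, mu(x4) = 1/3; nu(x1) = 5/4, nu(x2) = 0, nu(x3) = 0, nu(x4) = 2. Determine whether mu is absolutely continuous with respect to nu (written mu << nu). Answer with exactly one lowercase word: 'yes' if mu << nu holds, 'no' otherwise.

mu << nu means: every nu-null measurable set is also mu-null; equivalently, for every atom x, if nu({x}) = 0 then mu({x}) = 0.
Checking each atom:
  x1: nu = 5/4 > 0 -> no constraint.
  x2: nu = 0, mu = 0 -> consistent with mu << nu.
  x3: nu = 0, mu = 0 -> consistent with mu << nu.
  x4: nu = 2 > 0 -> no constraint.
No atom violates the condition. Therefore mu << nu.

yes


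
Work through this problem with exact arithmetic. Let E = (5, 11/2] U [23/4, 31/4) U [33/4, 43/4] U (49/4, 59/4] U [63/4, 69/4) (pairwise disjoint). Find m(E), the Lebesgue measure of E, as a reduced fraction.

For pairwise disjoint intervals, m(union_i I_i) = sum_i m(I_i),
and m is invariant under swapping open/closed endpoints (single points have measure 0).
So m(E) = sum_i (b_i - a_i).
  I_1 has length 11/2 - 5 = 1/2.
  I_2 has length 31/4 - 23/4 = 2.
  I_3 has length 43/4 - 33/4 = 5/2.
  I_4 has length 59/4 - 49/4 = 5/2.
  I_5 has length 69/4 - 63/4 = 3/2.
Summing:
  m(E) = 1/2 + 2 + 5/2 + 5/2 + 3/2 = 9.

9


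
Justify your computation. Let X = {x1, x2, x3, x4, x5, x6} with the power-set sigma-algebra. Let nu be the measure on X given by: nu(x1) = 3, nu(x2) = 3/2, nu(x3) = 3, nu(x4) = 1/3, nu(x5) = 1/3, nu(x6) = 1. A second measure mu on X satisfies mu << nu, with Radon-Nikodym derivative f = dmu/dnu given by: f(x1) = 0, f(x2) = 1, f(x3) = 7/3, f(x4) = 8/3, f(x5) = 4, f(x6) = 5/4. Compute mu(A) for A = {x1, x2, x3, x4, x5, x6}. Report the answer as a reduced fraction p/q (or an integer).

By the defining property of the Radon-Nikodym derivative, for every measurable set A,
  mu(A) = integral_A f dnu.
Since nu is a discrete measure concentrated on the atoms of X, the integral over A reduces to the sum
  mu(A) = sum_{x in A} f(x) * nu({x}).
Computing each term:
  x1: f(x1) * nu(x1) = 0 * 3 = 0.
  x2: f(x2) * nu(x2) = 1 * 3/2 = 3/2.
  x3: f(x3) * nu(x3) = 7/3 * 3 = 7.
  x4: f(x4) * nu(x4) = 8/3 * 1/3 = 8/9.
  x5: f(x5) * nu(x5) = 4 * 1/3 = 4/3.
  x6: f(x6) * nu(x6) = 5/4 * 1 = 5/4.
Summing: mu(A) = 0 + 3/2 + 7 + 8/9 + 4/3 + 5/4 = 431/36.

431/36


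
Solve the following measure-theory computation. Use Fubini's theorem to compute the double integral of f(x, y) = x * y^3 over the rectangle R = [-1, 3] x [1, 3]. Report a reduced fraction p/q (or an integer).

f(x, y) is a tensor product of a function of x and a function of y, and both factors are bounded continuous (hence Lebesgue integrable) on the rectangle, so Fubini's theorem applies:
  integral_R f d(m x m) = (integral_a1^b1 x dx) * (integral_a2^b2 y^3 dy).
Inner integral in x: integral_{-1}^{3} x dx = (3^2 - (-1)^2)/2
  = 4.
Inner integral in y: integral_{1}^{3} y^3 dy = (3^4 - 1^4)/4
  = 20.
Product: (4) * (20) = 80.

80


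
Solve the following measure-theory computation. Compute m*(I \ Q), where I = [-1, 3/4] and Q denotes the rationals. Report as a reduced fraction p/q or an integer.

The interval I = [-1, 3/4] has m(I) = 3/4 - (-1) = 7/4 (endpoints are measure-zero, so open/closed/half-open agree). Write I = (I cap Q) u (I \ Q). The rationals in I are countable, so m*(I cap Q) = 0 (cover each rational by intervals whose total length is arbitrarily small). By countable subadditivity m*(I) <= m*(I cap Q) + m*(I \ Q), hence m*(I \ Q) >= m(I) = 7/4. The reverse inequality m*(I \ Q) <= m*(I) = 7/4 is trivial since (I \ Q) is a subset of I. Therefore m*(I \ Q) = 7/4.

7/4


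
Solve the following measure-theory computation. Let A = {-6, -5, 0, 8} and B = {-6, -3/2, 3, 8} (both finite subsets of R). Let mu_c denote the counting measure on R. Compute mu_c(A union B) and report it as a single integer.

Counting measure on a finite set equals cardinality. By inclusion-exclusion, |A union B| = |A| + |B| - |A cap B|.
|A| = 4, |B| = 4, |A cap B| = 2.
So mu_c(A union B) = 4 + 4 - 2 = 6.

6


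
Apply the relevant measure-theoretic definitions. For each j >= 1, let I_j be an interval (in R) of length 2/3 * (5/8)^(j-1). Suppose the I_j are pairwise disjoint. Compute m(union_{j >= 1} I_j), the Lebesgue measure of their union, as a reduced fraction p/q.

By countable additivity of the Lebesgue measure on pairwise disjoint measurable sets,
  m(union_{j >= 1} I_j) = sum_{j >= 1} m(I_j) = sum_{j >= 1} a * r^(j-1),
  with a = 2/3 and r = 5/8.
Since 0 < r = 5/8 < 1, the geometric series converges:
  sum_{j >= 1} a * r^(j-1) = a / (1 - r).
  = 2/3 / (1 - 5/8)
  = 2/3 / (3/8)
  = 16/9.

16/9


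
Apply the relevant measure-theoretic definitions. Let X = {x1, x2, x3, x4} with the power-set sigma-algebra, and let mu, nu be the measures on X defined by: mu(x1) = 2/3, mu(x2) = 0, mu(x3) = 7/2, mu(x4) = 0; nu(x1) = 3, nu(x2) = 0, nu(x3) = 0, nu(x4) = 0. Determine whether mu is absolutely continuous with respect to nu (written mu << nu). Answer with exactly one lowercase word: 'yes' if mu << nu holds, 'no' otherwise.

mu << nu means: every nu-null measurable set is also mu-null; equivalently, for every atom x, if nu({x}) = 0 then mu({x}) = 0.
Checking each atom:
  x1: nu = 3 > 0 -> no constraint.
  x2: nu = 0, mu = 0 -> consistent with mu << nu.
  x3: nu = 0, mu = 7/2 > 0 -> violates mu << nu.
  x4: nu = 0, mu = 0 -> consistent with mu << nu.
The atom(s) x3 violate the condition (nu = 0 but mu > 0). Therefore mu is NOT absolutely continuous w.r.t. nu.

no


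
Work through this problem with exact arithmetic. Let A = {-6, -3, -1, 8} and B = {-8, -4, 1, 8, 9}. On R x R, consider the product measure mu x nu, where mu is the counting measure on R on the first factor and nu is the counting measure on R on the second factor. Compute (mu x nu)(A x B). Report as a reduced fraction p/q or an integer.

For a measurable rectangle A x B, the product measure satisfies
  (mu x nu)(A x B) = mu(A) * nu(B).
  mu(A) = 4.
  nu(B) = 5.
  (mu x nu)(A x B) = 4 * 5 = 20.

20


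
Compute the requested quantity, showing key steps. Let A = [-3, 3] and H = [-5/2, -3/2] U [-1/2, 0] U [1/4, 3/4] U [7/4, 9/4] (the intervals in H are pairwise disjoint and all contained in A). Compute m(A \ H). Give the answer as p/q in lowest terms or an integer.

The ambient interval has length m(A) = 3 - (-3) = 6.
Since the holes are disjoint and sit inside A, by finite additivity
  m(H) = sum_i (b_i - a_i), and m(A \ H) = m(A) - m(H).
Computing the hole measures:
  m(H_1) = -3/2 - (-5/2) = 1.
  m(H_2) = 0 - (-1/2) = 1/2.
  m(H_3) = 3/4 - 1/4 = 1/2.
  m(H_4) = 9/4 - 7/4 = 1/2.
Summed: m(H) = 1 + 1/2 + 1/2 + 1/2 = 5/2.
So m(A \ H) = 6 - 5/2 = 7/2.

7/2


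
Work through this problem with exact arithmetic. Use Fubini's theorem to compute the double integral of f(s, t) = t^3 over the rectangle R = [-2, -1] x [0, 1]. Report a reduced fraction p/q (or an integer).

f(s, t) is a tensor product of a function of s and a function of t, and both factors are bounded continuous (hence Lebesgue integrable) on the rectangle, so Fubini's theorem applies:
  integral_R f d(m x m) = (integral_a1^b1 1 ds) * (integral_a2^b2 t^3 dt).
Inner integral in s: integral_{-2}^{-1} 1 ds = ((-1)^1 - (-2)^1)/1
  = 1.
Inner integral in t: integral_{0}^{1} t^3 dt = (1^4 - 0^4)/4
  = 1/4.
Product: (1) * (1/4) = 1/4.

1/4


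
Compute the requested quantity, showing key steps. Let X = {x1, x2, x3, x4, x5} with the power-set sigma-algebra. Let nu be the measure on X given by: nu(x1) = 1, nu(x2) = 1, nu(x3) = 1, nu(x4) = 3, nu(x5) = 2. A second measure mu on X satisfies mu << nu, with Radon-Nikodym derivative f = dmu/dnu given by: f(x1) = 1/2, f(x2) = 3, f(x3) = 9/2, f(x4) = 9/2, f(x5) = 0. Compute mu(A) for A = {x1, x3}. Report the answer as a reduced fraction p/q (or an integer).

By the defining property of the Radon-Nikodym derivative, for every measurable set A,
  mu(A) = integral_A f dnu.
Since nu is a discrete measure concentrated on the atoms of X, the integral over A reduces to the sum
  mu(A) = sum_{x in A} f(x) * nu({x}).
Computing each term:
  x1: f(x1) * nu(x1) = 1/2 * 1 = 1/2.
  x3: f(x3) * nu(x3) = 9/2 * 1 = 9/2.
Summing: mu(A) = 1/2 + 9/2 = 5.

5


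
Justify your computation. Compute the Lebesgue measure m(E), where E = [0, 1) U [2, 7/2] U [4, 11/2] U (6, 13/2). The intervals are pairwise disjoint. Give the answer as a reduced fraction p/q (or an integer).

For pairwise disjoint intervals, m(union_i I_i) = sum_i m(I_i),
and m is invariant under swapping open/closed endpoints (single points have measure 0).
So m(E) = sum_i (b_i - a_i).
  I_1 has length 1 - 0 = 1.
  I_2 has length 7/2 - 2 = 3/2.
  I_3 has length 11/2 - 4 = 3/2.
  I_4 has length 13/2 - 6 = 1/2.
Summing:
  m(E) = 1 + 3/2 + 3/2 + 1/2 = 9/2.

9/2


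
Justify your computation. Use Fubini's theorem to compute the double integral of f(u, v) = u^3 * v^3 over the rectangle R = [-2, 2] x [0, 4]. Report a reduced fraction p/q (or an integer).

f(u, v) is a tensor product of a function of u and a function of v, and both factors are bounded continuous (hence Lebesgue integrable) on the rectangle, so Fubini's theorem applies:
  integral_R f d(m x m) = (integral_a1^b1 u^3 du) * (integral_a2^b2 v^3 dv).
Inner integral in u: integral_{-2}^{2} u^3 du = (2^4 - (-2)^4)/4
  = 0.
Inner integral in v: integral_{0}^{4} v^3 dv = (4^4 - 0^4)/4
  = 64.
Product: (0) * (64) = 0.

0


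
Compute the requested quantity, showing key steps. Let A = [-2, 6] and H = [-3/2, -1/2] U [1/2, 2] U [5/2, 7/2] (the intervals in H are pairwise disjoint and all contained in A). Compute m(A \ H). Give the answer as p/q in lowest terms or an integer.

The ambient interval has length m(A) = 6 - (-2) = 8.
Since the holes are disjoint and sit inside A, by finite additivity
  m(H) = sum_i (b_i - a_i), and m(A \ H) = m(A) - m(H).
Computing the hole measures:
  m(H_1) = -1/2 - (-3/2) = 1.
  m(H_2) = 2 - 1/2 = 3/2.
  m(H_3) = 7/2 - 5/2 = 1.
Summed: m(H) = 1 + 3/2 + 1 = 7/2.
So m(A \ H) = 8 - 7/2 = 9/2.

9/2


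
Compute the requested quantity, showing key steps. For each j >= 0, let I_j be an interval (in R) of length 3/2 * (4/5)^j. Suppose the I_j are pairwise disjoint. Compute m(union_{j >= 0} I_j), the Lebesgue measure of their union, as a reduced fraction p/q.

By countable additivity of the Lebesgue measure on pairwise disjoint measurable sets,
  m(union_{j >= 0} I_j) = sum_{j >= 0} m(I_j) = sum_{j >= 0} a * r^j,
  with a = 3/2 and r = 4/5.
Since 0 < r = 4/5 < 1, the geometric series converges:
  sum_{j >= 0} a * r^j = a / (1 - r).
  = 3/2 / (1 - 4/5)
  = 3/2 / (1/5)
  = 15/2.

15/2


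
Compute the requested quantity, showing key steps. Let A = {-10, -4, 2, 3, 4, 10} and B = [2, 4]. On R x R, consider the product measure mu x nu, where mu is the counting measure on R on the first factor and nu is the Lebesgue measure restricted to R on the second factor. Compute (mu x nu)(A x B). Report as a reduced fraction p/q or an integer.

For a measurable rectangle A x B, the product measure satisfies
  (mu x nu)(A x B) = mu(A) * nu(B).
  mu(A) = 6.
  nu(B) = 2.
  (mu x nu)(A x B) = 6 * 2 = 12.

12


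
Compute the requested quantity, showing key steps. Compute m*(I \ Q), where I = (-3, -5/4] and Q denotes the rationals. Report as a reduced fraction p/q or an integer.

The interval I = (-3, -5/4] has m(I) = -5/4 - (-3) = 7/4 (endpoints are measure-zero, so open/closed/half-open agree). Write I = (I cap Q) u (I \ Q). The rationals in I are countable, so m*(I cap Q) = 0 (cover each rational by intervals whose total length is arbitrarily small). By countable subadditivity m*(I) <= m*(I cap Q) + m*(I \ Q), hence m*(I \ Q) >= m(I) = 7/4. The reverse inequality m*(I \ Q) <= m*(I) = 7/4 is trivial since (I \ Q) is a subset of I. Therefore m*(I \ Q) = 7/4.

7/4


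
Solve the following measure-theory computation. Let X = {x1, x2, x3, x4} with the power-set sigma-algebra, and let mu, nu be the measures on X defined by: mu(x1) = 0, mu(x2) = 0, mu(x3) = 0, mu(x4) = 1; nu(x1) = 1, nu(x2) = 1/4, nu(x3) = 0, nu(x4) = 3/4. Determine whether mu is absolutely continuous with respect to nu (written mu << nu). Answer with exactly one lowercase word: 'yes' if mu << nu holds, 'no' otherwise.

mu << nu means: every nu-null measurable set is also mu-null; equivalently, for every atom x, if nu({x}) = 0 then mu({x}) = 0.
Checking each atom:
  x1: nu = 1 > 0 -> no constraint.
  x2: nu = 1/4 > 0 -> no constraint.
  x3: nu = 0, mu = 0 -> consistent with mu << nu.
  x4: nu = 3/4 > 0 -> no constraint.
No atom violates the condition. Therefore mu << nu.

yes


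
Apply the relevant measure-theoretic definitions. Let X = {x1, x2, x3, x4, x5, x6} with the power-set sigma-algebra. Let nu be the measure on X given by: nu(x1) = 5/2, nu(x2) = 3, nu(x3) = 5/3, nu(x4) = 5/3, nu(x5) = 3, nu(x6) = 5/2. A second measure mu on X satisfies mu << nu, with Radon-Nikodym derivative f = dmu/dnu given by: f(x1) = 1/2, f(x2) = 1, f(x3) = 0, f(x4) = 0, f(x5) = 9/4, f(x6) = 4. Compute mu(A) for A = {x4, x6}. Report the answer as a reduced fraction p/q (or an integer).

By the defining property of the Radon-Nikodym derivative, for every measurable set A,
  mu(A) = integral_A f dnu.
Since nu is a discrete measure concentrated on the atoms of X, the integral over A reduces to the sum
  mu(A) = sum_{x in A} f(x) * nu({x}).
Computing each term:
  x4: f(x4) * nu(x4) = 0 * 5/3 = 0.
  x6: f(x6) * nu(x6) = 4 * 5/2 = 10.
Summing: mu(A) = 0 + 10 = 10.

10


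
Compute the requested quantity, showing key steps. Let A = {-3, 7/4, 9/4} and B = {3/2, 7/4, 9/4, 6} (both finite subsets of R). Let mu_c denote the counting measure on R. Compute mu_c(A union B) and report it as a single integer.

Counting measure on a finite set equals cardinality. By inclusion-exclusion, |A union B| = |A| + |B| - |A cap B|.
|A| = 3, |B| = 4, |A cap B| = 2.
So mu_c(A union B) = 3 + 4 - 2 = 5.

5


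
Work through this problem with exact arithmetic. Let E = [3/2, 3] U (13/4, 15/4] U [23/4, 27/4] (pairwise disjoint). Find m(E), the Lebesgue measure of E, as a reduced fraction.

For pairwise disjoint intervals, m(union_i I_i) = sum_i m(I_i),
and m is invariant under swapping open/closed endpoints (single points have measure 0).
So m(E) = sum_i (b_i - a_i).
  I_1 has length 3 - 3/2 = 3/2.
  I_2 has length 15/4 - 13/4 = 1/2.
  I_3 has length 27/4 - 23/4 = 1.
Summing:
  m(E) = 3/2 + 1/2 + 1 = 3.

3


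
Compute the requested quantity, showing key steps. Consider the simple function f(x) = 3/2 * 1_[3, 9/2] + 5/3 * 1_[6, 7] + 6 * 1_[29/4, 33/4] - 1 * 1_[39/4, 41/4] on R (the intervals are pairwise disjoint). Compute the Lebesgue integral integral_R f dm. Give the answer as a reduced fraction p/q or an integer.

For a simple function f = sum_i c_i * 1_{A_i} with disjoint A_i,
  integral f dm = sum_i c_i * m(A_i).
Lengths of the A_i:
  m(A_1) = 9/2 - 3 = 3/2.
  m(A_2) = 7 - 6 = 1.
  m(A_3) = 33/4 - 29/4 = 1.
  m(A_4) = 41/4 - 39/4 = 1/2.
Contributions c_i * m(A_i):
  (3/2) * (3/2) = 9/4.
  (5/3) * (1) = 5/3.
  (6) * (1) = 6.
  (-1) * (1/2) = -1/2.
Total: 9/4 + 5/3 + 6 - 1/2 = 113/12.

113/12
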